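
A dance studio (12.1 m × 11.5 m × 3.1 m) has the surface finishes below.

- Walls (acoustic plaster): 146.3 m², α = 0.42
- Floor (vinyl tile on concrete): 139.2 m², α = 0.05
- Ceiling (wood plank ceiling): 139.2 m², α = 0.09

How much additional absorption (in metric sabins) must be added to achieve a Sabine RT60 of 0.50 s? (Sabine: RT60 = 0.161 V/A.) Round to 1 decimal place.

58.0 sabins

A₁ = Σ Sᵢαᵢ = 146.3·0.42 + 139.2·0.05 + 139.2·0.09 = 80.934 sabins.
V = 431.365 m³. Required absorption A₂ = 0.161 × 431.365 / 0.50 = 138.900 sabins.
ΔA = A₂ − A₁ = 138.900 − 80.934 = 58.0 sabins.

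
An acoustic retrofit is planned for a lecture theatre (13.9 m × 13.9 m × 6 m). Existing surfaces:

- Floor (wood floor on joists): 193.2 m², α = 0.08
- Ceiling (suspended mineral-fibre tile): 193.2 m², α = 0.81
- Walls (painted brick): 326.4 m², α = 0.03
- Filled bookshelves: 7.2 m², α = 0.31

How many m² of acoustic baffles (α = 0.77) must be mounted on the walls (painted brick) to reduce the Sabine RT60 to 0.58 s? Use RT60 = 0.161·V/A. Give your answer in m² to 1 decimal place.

186.2

Total absorption A₁ = 193.2·0.08 + 193.2·0.81 + 326.4·0.03 + 7.2·0.31
  = 15.456 + 156.492 + 9.792 + 2.232 = 183.972 m² sabins.
V = 1159.26 m³. Target absorption A₂ = 0.161 × 1159.26 / 0.58 = 321.795 sabins.
Absorption to add: 321.795 − 183.972 = 137.823 sabins.
Net gain per m²: Δα = 0.77 − 0.03 = 0.74.
Area = ΔA/Δα = 137.823/0.74 = 186.2 m².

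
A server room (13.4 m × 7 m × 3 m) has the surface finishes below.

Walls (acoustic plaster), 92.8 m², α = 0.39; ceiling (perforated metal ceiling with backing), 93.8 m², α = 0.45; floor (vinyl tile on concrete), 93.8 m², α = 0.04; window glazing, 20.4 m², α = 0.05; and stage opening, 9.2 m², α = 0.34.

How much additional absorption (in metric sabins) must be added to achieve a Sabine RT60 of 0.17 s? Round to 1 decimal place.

Summing Sᵢαᵢ: 36.192 + 42.210 + 3.752 + 1.020 + 3.128 → A₁ = 86.302 sabins.
Target A₂ = 0.161·281.4/0.17 = 266.502 sabins (V = 281.4 m³).
ΔA = A₂ − A₁ = 266.502 − 86.302 = 180.2 sabins.

180.2 sabins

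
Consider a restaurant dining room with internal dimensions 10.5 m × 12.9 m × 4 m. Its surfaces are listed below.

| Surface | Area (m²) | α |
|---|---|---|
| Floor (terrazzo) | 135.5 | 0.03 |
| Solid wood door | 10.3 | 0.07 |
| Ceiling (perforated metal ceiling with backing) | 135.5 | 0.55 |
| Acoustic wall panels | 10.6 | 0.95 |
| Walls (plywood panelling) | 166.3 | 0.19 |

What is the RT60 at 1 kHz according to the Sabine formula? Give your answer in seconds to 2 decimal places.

0.72 s

A = Σ Sᵢαᵢ = 135.5*0.03 + 10.3*0.07 + 135.5*0.55 + 10.6*0.95 + 166.3*0.19 = 120.978 sabins.
Volume V = 10.5 × 12.9 × 4 = 541.8 m³.
Sabine: RT60 = 0.161 × 541.8 / 120.978 = 0.72 s.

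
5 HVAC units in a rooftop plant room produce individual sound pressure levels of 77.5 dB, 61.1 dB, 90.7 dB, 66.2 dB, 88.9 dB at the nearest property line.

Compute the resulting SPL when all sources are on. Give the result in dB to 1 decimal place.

Sum in the linear (power) domain: Σ 10^(Lᵢ/10) = 10^(77.5/10) + 10^(61.1/10) + 10^(90.7/10) + 10^(66.2/10) + 10^(88.9/10) = 2.013e+09.
Combined level = 10 log₁₀(2.013e+09) = 93.0 dB.

93.0 dB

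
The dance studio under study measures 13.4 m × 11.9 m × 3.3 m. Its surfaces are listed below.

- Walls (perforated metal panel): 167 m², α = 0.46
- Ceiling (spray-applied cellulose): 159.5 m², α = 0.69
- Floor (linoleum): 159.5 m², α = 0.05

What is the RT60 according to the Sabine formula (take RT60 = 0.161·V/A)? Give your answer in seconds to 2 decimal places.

Total absorption A = 167×0.46 + 159.5×0.69 + 159.5×0.05
  = 76.820 + 110.055 + 7.975 = 194.850 m² sabins.
Room volume: 526.218 m³.
RT60 = 0.161 · V / A = 0.161 × 526.218 / 194.850 = 0.43 s.

0.43 sec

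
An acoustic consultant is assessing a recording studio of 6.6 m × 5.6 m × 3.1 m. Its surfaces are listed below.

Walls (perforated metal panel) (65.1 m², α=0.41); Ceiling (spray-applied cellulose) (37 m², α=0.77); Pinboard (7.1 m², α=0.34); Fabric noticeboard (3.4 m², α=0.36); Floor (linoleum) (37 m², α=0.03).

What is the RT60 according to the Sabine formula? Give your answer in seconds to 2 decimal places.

Total absorption A = 65.1·0.41 + 37·0.77 + 7.1·0.34 + 3.4·0.36 + 37·0.03
  = 26.691 + 28.490 + 2.414 + 1.224 + 1.110 = 59.929 m² sabins.
V = 6.6·5.6·3.1 = 114.576 m³.
RT60 = 0.161 · V / A = 0.161 × 114.576 / 59.929 = 0.31 s.

0.31 seconds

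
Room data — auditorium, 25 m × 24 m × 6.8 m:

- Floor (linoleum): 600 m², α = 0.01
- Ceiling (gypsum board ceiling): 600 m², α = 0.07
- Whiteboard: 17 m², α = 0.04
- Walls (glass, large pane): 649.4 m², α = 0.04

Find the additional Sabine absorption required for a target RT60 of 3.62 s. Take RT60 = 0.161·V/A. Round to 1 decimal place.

Summing Sᵢαᵢ: 6.000 + 42.000 + 0.680 + 25.976 → A₁ = 74.656 sabins.
V = 4080 m³. Required absorption A₂ = 0.161 × 4080 / 3.62 = 181.459 sabins.
Shortfall: 181.459 − 74.656 = 106.8 sabins.

106.8 sabins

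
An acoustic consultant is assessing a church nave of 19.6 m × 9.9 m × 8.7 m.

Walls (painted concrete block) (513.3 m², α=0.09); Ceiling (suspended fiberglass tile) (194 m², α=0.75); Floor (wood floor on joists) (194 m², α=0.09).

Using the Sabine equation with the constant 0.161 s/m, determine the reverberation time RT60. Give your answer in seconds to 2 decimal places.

1.30 s

Equivalent absorption area: A = 513.3×0.09 + 194×0.75 + 194×0.09 = 209.157 m².
Room volume: 1688.148 m³.
T = 0.161 V/A = 0.161·1688.148/209.157 = 1.30 s.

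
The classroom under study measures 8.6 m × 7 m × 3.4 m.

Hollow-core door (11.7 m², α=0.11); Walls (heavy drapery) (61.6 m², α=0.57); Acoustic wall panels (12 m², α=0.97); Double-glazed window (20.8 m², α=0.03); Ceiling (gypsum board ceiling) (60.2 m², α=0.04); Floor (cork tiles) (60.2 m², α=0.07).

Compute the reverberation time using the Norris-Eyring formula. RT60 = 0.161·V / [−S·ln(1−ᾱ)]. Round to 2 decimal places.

0.52 seconds

Total surface area S = 11.7 + 61.6 + 12 + 20.8 + 60.2 + 60.2 = 226.5 m².
Absorption A = 11.7×0.11 + 61.6×0.57 + 12×0.97 + 20.8×0.03 + 60.2×0.04 + 60.2×0.07 = 55.285 sabins.
ᾱ = 55.285 / 226.5 = 0.2441.
Eyring denominator: −S ln(1−ᾱ) = 63.385.
V = 8.6 × 7 × 3.4 = 204.68 m³.
RT60 = 0.161 × 204.68 / 63.385 = 0.52 s.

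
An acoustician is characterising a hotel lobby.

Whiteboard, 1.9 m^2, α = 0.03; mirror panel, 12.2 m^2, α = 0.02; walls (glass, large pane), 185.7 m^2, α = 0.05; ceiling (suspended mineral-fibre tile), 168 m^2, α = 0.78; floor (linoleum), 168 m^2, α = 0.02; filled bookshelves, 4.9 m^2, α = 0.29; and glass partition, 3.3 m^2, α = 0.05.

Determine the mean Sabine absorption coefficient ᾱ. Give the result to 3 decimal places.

0.268

Total surface area S = 544.0 m^2.
Weighted sum Σ Sα = 145.572.
ᾱ = A/S = 0.268.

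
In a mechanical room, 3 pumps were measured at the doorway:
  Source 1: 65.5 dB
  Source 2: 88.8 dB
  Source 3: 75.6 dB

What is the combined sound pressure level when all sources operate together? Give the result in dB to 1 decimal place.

Sum in the linear (power) domain: Σ 10^(Lᵢ/10) = 10^(65.5/10) + 10^(88.8/10) + 10^(75.6/10) = 7.984e+08.
L_total = 10·log₁₀(7.984e+08) = 89.0 dB.

89.0 dB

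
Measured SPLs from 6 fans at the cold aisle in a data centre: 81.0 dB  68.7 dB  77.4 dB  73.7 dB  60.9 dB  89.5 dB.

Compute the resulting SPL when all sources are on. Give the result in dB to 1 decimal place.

90.4 dB

Converting to relative power and adding: 10^(81.0/10) + 10^(68.7/10) + 10^(77.4/10) + 10^(73.7/10) + 10^(60.9/10) + 10^(89.5/10) = 1.104e+09.
L_total = 10·log₁₀(1.104e+09) = 90.4 dB.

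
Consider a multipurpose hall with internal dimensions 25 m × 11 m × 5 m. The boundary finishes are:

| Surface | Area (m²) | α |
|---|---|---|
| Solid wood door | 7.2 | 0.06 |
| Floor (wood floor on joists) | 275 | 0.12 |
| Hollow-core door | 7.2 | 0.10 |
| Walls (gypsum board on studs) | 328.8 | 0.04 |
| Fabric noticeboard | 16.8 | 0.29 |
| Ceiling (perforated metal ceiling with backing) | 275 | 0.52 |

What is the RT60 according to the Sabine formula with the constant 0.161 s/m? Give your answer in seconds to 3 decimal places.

1.134 seconds

A = Σ Sᵢαᵢ = 7.2·0.06 + 275·0.12 + 7.2·0.10 + 328.8·0.04 + 16.8·0.29 + 275·0.52 = 195.176 sabins.
Volume V = 25 × 11 × 5 = 1375 m³.
Sabine: RT60 = 0.161 × 1375 / 195.176 = 1.134 s.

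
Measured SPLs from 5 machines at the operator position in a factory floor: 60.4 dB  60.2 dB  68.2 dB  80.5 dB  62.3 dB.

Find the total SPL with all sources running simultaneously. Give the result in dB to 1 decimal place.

80.9 dB

Σ 10^(Lᵢ/10) = 1.227e+08.
Back to dB: 10·log₁₀ Σ = 80.9 dB.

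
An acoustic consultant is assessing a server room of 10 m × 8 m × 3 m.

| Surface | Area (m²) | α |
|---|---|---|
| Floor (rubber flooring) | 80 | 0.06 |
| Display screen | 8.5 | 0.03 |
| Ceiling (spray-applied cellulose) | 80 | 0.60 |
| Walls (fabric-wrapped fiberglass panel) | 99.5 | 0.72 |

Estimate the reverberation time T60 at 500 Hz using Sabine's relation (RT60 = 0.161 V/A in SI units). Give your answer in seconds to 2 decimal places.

Equivalent absorption area: A = 80·0.06 + 8.5·0.03 + 80·0.60 + 99.5·0.72 = 124.695 m².
Room volume: 240 m³.
T = 0.161 V/A = 0.161·240/124.695 = 0.31 s.

0.31 s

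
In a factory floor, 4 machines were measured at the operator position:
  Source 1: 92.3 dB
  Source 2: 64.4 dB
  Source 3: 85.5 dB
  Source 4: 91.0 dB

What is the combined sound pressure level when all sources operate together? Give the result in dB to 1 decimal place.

95.2 dB

Converting to relative power and adding: 10^(92.3/10) + 10^(64.4/10) + 10^(85.5/10) + 10^(91.0/10) = 3.315e+09.
L_total = 10·log₁₀(3.315e+09) = 95.2 dB.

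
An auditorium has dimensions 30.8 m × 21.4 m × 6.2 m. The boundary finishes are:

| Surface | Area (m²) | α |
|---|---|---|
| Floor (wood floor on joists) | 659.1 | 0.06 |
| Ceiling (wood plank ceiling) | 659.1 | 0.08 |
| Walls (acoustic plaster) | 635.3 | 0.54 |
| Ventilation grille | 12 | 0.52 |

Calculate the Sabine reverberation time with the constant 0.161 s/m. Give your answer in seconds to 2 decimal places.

1.49 seconds

Equivalent absorption area: A = 659.1*0.06 + 659.1*0.08 + 635.3*0.54 + 12*0.52 = 441.576 m².
Volume V = 30.8 × 21.4 × 6.2 = 4086.544 m³.
RT60 = 0.161 · V / A = 0.161 × 4086.544 / 441.576 = 1.49 s.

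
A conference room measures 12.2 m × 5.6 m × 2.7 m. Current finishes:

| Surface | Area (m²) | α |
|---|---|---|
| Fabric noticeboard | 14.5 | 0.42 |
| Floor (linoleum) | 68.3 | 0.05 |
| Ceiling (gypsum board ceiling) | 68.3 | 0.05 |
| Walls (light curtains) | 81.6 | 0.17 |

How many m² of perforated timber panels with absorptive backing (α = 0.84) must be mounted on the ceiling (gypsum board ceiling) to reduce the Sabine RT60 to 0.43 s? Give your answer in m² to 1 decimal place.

53.5

A₁ = Σ Sᵢαᵢ = 14.5*0.42 + 68.3*0.05 + 68.3*0.05 + 81.6*0.17 = 26.792 sabins.
V = 184.464 m³. Target absorption A₂ = 0.161 × 184.464 / 0.43 = 69.067 sabins.
Absorption to add: 69.067 − 26.792 = 42.275 sabins.
Net gain per m²: Δα = 0.84 − 0.05 = 0.79.
Panel area = 42.275 / 0.79 = 53.5 m².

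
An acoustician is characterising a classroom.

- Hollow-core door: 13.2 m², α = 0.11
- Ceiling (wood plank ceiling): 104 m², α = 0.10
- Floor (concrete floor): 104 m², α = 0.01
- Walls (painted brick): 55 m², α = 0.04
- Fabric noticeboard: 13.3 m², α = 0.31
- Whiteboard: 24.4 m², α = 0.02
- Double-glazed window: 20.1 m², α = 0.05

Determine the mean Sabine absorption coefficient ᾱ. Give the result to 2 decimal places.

0.06

S = Σ Sᵢ = 13.2 + 104 + 104 + 55 + 13.3 + 24.4 + 20.1 = 334.0 m².
Weighted sum Σ Sα = 20.708.
ᾱ = 20.708 / 334.0 = 0.06.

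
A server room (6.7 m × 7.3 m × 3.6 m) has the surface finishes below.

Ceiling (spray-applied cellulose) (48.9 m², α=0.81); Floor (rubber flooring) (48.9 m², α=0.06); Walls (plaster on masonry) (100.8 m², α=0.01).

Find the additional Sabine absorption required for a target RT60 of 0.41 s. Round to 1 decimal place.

25.6 sabins

Total absorption A₁ = 48.9×0.81 + 48.9×0.06 + 100.8×0.01
  = 39.609 + 2.934 + 1.008 = 43.551 m² sabins.
For T = 0.41 s, need A₂ = 0.161·V/T = 0.161·176.076/0.41 = 69.142 sabins.
Shortfall: 69.142 − 43.551 = 25.6 sabins.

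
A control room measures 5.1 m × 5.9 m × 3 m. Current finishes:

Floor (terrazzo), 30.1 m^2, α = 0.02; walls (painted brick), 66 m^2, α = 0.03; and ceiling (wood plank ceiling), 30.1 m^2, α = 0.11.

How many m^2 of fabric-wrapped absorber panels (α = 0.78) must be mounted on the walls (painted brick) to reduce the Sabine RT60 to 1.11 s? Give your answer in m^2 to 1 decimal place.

Equivalent absorption area: A₁ = 30.1·0.02 + 66·0.03 + 30.1·0.11 = 5.893 m^2.
V = 90.27 m³. Target absorption A₂ = 0.161 × 90.27 / 1.11 = 13.093 sabins.
Absorption to add: 13.093 − 5.893 = 7.200 sabins.
Each m^2 of panel replacing the walls (painted brick) adds (0.78 − 0.03) = 0.75 sabins.
Area = ΔA/Δα = 7.200/0.75 = 9.6 m^2.

9.6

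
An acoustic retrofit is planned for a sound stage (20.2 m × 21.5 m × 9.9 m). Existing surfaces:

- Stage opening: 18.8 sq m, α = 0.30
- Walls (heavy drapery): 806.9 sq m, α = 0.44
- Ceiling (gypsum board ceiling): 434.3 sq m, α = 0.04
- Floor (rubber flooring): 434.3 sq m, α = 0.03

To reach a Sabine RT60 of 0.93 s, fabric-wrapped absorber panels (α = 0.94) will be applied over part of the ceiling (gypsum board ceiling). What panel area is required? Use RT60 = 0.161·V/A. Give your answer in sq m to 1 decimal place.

392.5

Total absorption A₁ = 18.8*0.30 + 806.9*0.44 + 434.3*0.04 + 434.3*0.03
  = 5.640 + 355.036 + 17.372 + 13.029 = 391.077 sq m sabins.
V = 4299.57 m³. Target absorption A₂ = 0.161 × 4299.57 / 0.93 = 744.334 sabins.
ΔA needed = 744.334 − 391.077 = 353.257 sabins.
Net gain per sq m: Δα = 0.94 − 0.04 = 0.90.
Area = ΔA/Δα = 353.257/0.90 = 392.5 sq m.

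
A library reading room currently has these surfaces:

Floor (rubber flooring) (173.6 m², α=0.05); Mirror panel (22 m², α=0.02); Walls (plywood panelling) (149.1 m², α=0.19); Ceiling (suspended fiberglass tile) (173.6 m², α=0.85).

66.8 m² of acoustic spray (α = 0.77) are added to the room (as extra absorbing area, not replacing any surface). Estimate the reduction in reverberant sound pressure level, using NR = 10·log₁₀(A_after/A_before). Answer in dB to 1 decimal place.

Total absorption A_before = 173.6·0.05 + 22·0.02 + 149.1·0.19 + 173.6·0.85
  = 8.680 + 0.440 + 28.329 + 147.560 = 185.009 m² sabins.
Treatment contributes 66.8·0.77 = 51.436 sabins.
New total A_after = 236.445 sabins.
NR = 10·log₁₀(236.445/185.009) = 1.1 dB.

1.1 dB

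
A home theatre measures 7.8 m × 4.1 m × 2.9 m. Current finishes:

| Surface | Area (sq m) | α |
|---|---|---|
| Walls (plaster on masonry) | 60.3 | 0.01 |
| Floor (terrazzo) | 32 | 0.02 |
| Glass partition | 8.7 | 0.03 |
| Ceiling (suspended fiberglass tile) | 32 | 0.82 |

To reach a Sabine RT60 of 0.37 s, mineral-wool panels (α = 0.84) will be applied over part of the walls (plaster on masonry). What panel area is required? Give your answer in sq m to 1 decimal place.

Summing Sᵢαᵢ: 0.603 + 0.640 + 0.261 + 26.240 → A₁ = 27.744 sabins.
V = 92.742 m³. Target absorption A₂ = 0.161 × 92.742 / 0.37 = 40.355 sabins.
Absorption to add: 40.355 − 27.744 = 12.611 sabins.
Each sq m of panel replacing the walls (plaster on masonry) adds (0.84 − 0.01) = 0.83 sabins.
Panel area = 12.611 / 0.83 = 15.2 sq m.

15.2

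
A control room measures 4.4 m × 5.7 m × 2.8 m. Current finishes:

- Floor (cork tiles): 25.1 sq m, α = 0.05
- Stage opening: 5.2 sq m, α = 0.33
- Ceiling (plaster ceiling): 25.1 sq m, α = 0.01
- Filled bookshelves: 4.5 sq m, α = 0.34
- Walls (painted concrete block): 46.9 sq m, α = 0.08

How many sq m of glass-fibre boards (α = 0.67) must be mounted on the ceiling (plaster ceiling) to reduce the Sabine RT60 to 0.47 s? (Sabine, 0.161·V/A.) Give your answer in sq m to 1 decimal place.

Total absorption A₁ = 25.1×0.05 + 5.2×0.33 + 25.1×0.01 + 4.5×0.34 + 46.9×0.08
  = 1.255 + 1.716 + 0.251 + 1.530 + 3.752 = 8.504 sq m sabins.
Required A₂ = 0.161·70.224/0.47 = 24.055 sabins.
ΔA needed = 24.055 − 8.504 = 15.551 sabins.
Net gain per sq m: Δα = 0.67 − 0.01 = 0.66.
Area = ΔA/Δα = 15.551/0.66 = 23.6 sq m.

23.6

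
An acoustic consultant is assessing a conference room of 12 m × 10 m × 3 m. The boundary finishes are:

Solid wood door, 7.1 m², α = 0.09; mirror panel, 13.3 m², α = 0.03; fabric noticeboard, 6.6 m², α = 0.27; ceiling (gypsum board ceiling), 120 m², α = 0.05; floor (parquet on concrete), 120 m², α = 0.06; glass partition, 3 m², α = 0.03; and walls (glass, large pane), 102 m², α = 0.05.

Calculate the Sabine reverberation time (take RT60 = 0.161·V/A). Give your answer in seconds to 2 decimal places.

2.73 sec

A = Σ Sᵢαᵢ = 7.1*0.09 + 13.3*0.03 + 6.6*0.27 + 120*0.05 + 120*0.06 + 3*0.03 + 102*0.05 = 21.210 sabins.
Volume V = 12 × 10 × 3 = 360 m³.
T = 0.161 V/A = 0.161·360/21.210 = 2.73 s.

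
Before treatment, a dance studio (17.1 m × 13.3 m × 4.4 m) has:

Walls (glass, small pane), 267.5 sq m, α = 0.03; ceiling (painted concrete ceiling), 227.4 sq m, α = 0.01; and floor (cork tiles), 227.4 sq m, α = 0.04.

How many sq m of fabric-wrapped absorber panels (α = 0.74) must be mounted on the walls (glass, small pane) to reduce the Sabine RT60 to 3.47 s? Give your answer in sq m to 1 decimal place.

Equivalent absorption area: A₁ = 267.5×0.03 + 227.4×0.01 + 227.4×0.04 = 19.395 sq m.
V = 1000.692 m³. Target absorption A₂ = 0.161 × 1000.692 / 3.47 = 46.430 sabins.
Absorption to add: 46.430 − 19.395 = 27.035 sabins.
Each sq m of panel replacing the walls (glass, small pane) adds (0.74 − 0.03) = 0.71 sabins.
Area = ΔA/Δα = 27.035/0.71 = 38.1 sq m.

38.1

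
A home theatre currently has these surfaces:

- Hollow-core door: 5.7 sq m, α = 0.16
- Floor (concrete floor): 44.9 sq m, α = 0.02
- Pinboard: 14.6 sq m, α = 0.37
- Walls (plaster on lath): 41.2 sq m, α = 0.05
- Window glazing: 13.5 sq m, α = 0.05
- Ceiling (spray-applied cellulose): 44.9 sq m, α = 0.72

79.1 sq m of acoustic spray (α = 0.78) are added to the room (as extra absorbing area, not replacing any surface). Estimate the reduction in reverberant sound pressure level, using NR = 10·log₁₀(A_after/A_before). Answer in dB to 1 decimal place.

3.9 dB

Total absorption A_before = 5.7*0.16 + 44.9*0.02 + 14.6*0.37 + 41.2*0.05 + 13.5*0.05 + 44.9*0.72
  = 0.912 + 0.898 + 5.402 + 2.060 + 0.675 + 32.328 = 42.275 sq m sabins.
Added absorption = 79.1 × 0.78 = 61.698 sabins.
New total A_after = 103.973 sabins.
NR = 10·log₁₀(103.973/42.275) = 3.9 dB.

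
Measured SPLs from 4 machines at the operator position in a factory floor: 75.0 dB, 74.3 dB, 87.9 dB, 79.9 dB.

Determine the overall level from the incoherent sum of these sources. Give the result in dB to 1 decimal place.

88.9 dB

Σ 10^(Lᵢ/10) = 7.729e+08.
Combined level = 10 log₁₀(7.729e+08) = 88.9 dB.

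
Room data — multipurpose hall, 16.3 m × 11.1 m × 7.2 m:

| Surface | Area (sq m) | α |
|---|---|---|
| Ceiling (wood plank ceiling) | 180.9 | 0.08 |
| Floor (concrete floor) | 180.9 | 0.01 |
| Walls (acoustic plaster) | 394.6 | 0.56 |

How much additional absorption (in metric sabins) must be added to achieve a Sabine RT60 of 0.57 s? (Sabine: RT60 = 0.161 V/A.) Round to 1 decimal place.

130.7 sabins

Equivalent absorption area: A₁ = 180.9·0.08 + 180.9·0.01 + 394.6·0.56 = 237.257 sq m.
V = 1302.696 m³. Required absorption A₂ = 0.161 × 1302.696 / 0.57 = 367.954 sabins.
ΔA = A₂ − A₁ = 367.954 − 237.257 = 130.7 sabins.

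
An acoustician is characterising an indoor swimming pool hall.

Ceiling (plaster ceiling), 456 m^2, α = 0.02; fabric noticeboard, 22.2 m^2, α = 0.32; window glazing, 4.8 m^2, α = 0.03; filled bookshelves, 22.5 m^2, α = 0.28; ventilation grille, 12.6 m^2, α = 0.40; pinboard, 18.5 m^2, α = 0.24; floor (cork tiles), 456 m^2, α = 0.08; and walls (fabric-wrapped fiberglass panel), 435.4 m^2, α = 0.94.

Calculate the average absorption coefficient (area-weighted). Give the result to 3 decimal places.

0.335

S = Σ Sᵢ = 456 + 22.2 + 4.8 + 22.5 + 12.6 + 18.5 + 456 + 435.4 = 1428.0 m^2.
A = 456*0.02 + 22.2*0.32 + 4.8*0.03 + 22.5*0.28 + 12.6*0.40 + 18.5*0.24 + 456*0.08 + 435.4*0.94 = 477.904 sabins.
ᾱ = 477.904 / 1428.0 = 0.335.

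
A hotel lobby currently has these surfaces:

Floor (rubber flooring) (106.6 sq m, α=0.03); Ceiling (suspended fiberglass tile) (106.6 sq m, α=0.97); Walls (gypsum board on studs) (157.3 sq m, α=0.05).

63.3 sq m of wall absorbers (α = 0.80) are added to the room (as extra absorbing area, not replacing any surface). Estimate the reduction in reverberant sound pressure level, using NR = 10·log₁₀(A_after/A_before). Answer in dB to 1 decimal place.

1.6 dB

Summing Sᵢαᵢ: 3.198 + 103.402 + 7.865 → A_before = 114.465 sabins.
Added absorption = 63.3 × 0.80 = 50.640 sabins.
New total A_after = 165.105 sabins.
NR = 10·log₁₀(165.105/114.465) = 1.6 dB.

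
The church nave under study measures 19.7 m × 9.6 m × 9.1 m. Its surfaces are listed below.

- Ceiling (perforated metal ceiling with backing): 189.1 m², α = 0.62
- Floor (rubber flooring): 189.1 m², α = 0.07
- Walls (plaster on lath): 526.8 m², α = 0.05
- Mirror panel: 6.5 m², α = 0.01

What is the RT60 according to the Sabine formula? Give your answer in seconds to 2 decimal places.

1.77 sec

A = Σ Sᵢαᵢ = 189.1·0.62 + 189.1·0.07 + 526.8·0.05 + 6.5·0.01 = 156.884 sabins.
Volume V = 19.7 × 9.6 × 9.1 = 1720.992 m³.
Sabine: RT60 = 0.161 × 1720.992 / 156.884 = 1.77 s.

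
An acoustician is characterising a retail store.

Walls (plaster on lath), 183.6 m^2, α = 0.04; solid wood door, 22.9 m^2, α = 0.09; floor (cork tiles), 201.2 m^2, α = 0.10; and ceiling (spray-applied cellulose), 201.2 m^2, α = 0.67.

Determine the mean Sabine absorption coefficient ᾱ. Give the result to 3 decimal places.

Total surface area S = 608.9 m^2.
A = 183.6*0.04 + 22.9*0.09 + 201.2*0.10 + 201.2*0.67 = 164.329 sabins.
ᾱ = A/S = 0.270.

0.270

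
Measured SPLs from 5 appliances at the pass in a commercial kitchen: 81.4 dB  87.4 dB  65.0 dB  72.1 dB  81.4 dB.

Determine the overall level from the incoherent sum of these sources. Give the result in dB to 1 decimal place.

89.3 dB

Σ 10^(Lᵢ/10) = 8.45e+08.
Back to dB: 10·log₁₀ Σ = 89.3 dB.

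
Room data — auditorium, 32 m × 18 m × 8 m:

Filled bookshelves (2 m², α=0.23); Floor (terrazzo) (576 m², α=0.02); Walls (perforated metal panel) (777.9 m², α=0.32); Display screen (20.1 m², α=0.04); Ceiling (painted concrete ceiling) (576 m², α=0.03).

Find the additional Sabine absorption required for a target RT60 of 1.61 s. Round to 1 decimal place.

Total absorption A₁ = 2*0.23 + 576*0.02 + 777.9*0.32 + 20.1*0.04 + 576*0.03
  = 0.460 + 11.520 + 248.928 + 0.804 + 17.280 = 278.992 m² sabins.
For T = 1.61 s, need A₂ = 0.161·V/T = 0.161·4608/1.61 = 460.800 sabins.
Shortfall: 460.800 − 278.992 = 181.8 sabins.

181.8 sabins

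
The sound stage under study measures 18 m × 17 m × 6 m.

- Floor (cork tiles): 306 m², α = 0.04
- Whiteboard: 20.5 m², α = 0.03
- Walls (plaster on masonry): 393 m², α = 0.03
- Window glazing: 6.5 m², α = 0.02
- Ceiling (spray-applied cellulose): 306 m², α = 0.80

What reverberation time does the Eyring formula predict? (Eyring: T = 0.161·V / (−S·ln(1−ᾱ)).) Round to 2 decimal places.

S = Σ Sᵢ = 1032.0 m².
Absorption A = 306·0.04 + 20.5·0.03 + 393·0.03 + 6.5·0.02 + 306·0.80 = 269.575 sabins.
Mean coefficient ᾱ = A/S = 0.2612.
Eyring denominator: −S ln(1−ᾱ) = 312.415.
V = 18 × 17 × 6 = 1836 m³.
T = 0.161·V/[−S·ln(1−ᾱ)] = 0.161·1836/312.415 = 0.95 s.

0.95 s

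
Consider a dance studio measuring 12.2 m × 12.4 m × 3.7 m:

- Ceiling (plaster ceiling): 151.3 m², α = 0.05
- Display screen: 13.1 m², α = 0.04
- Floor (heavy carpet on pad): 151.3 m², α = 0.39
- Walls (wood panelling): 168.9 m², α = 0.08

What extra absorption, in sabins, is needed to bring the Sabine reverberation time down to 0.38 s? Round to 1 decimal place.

156.5 sabins

Total absorption A₁ = 151.3×0.05 + 13.1×0.04 + 151.3×0.39 + 168.9×0.08
  = 7.565 + 0.524 + 59.007 + 13.512 = 80.608 m² sabins.
V = 559.736 m³. Required absorption A₂ = 0.161 × 559.736 / 0.38 = 237.151 sabins.
Additional absorption ΔA = 237.151 − 80.608 = 156.5 sabins.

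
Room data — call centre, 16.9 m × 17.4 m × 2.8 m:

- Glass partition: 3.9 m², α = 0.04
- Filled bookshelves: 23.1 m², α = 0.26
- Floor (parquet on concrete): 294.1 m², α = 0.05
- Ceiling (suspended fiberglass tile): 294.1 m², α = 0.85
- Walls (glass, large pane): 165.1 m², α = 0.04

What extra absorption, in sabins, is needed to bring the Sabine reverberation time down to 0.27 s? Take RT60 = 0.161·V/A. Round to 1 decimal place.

Summing Sᵢαᵢ: 0.156 + 6.006 + 14.705 + 249.985 + 6.604 → A₁ = 277.456 sabins.
For T = 0.27 s, need A₂ = 0.161·V/T = 0.161·823.368/0.27 = 490.971 sabins.
Additional absorption ΔA = 490.971 − 277.456 = 213.5 sabins.

213.5 sabins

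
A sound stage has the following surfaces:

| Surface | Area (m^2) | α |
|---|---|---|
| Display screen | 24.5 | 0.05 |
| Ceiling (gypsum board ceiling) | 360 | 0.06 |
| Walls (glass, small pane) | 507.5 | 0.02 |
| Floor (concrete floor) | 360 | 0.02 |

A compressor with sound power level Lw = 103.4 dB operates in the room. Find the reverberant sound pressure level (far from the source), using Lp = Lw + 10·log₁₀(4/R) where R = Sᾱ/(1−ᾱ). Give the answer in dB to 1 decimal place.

Σ(Sᵢαᵢ) = 24.5·0.05 + 360·0.06 + 507.5·0.02 + 360·0.02 = 40.175; total area S = 1252.0 m^2.
ᾱ = 0.0321, so room constant R = A/(1−ᾱ) = 41.507 m^2.
Lp = 103.4 + 10·log₁₀(4/41.507) = 103.4 + (-10.16) = 93.2 dB.

93.2 dB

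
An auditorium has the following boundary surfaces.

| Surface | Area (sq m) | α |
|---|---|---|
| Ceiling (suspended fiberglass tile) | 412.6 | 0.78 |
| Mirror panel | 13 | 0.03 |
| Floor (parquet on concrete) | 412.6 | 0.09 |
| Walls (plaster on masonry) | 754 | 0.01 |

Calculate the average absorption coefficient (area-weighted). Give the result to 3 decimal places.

S = Σ Sᵢ = 412.6 + 13 + 412.6 + 754 = 1592.2 sq m.
Σ(Sᵢαᵢ) = 412.6*0.78 + 13*0.03 + 412.6*0.09 + 754*0.01 = 366.892.
ᾱ = 366.892 / 1592.2 = 0.230.

0.230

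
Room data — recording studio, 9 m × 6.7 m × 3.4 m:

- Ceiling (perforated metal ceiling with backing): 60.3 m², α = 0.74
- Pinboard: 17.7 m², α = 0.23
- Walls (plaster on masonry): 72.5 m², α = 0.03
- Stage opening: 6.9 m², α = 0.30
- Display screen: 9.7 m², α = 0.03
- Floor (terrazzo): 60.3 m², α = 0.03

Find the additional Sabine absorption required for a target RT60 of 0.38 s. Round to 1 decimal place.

31.8 sabins

A₁ = Σ Sᵢαᵢ = 60.3*0.74 + 17.7*0.23 + 72.5*0.03 + 6.9*0.30 + 9.7*0.03 + 60.3*0.03 = 55.038 sabins.
For T = 0.38 s, need A₂ = 0.161·V/T = 0.161·205.02/0.38 = 86.864 sabins.
ΔA = A₂ − A₁ = 86.864 − 55.038 = 31.8 sabins.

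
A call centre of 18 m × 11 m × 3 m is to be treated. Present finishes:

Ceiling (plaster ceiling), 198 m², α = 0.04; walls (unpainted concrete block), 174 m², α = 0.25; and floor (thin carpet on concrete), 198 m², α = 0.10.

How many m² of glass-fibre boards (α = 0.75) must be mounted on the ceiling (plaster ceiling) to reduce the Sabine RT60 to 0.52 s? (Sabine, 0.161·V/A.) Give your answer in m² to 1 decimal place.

A₁ = Σ Sᵢαᵢ = 198×0.04 + 174×0.25 + 198×0.10 = 71.220 sabins.
Required A₂ = 0.161·594/0.52 = 183.912 sabins.
Absorption to add: 183.912 − 71.220 = 112.692 sabins.
Net gain per m²: Δα = 0.75 − 0.04 = 0.71.
Panel area = 112.692 / 0.71 = 158.7 m².

158.7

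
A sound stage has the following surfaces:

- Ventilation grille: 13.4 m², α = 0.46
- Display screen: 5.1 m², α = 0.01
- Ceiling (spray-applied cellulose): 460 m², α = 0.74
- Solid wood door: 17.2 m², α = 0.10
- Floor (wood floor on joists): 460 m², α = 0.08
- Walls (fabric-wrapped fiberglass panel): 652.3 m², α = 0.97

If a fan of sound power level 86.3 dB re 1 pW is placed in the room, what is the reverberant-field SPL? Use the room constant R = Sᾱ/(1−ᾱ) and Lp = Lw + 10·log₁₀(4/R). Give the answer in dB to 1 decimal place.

57.9 dB

A = 1017.866 sabins; S = 1608.0 m².
ᾱ = 1017.866/1608.0 = 0.6330; R = Sᾱ/(1−ᾱ) = 1017.866/(1−0.6330) = 2773.477 m².
Lp = Lw + 10 log₁₀(4/R) = 86.3 -28.41 = 57.9 dB.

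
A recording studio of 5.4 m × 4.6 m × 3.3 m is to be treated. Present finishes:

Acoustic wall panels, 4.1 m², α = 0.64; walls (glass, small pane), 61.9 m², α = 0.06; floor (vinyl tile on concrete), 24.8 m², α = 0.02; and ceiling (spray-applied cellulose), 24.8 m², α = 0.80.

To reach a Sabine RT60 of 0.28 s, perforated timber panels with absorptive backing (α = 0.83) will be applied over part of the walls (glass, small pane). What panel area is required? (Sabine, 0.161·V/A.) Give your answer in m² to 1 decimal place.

26.6

A₁ = Σ Sᵢαᵢ = 4.1×0.64 + 61.9×0.06 + 24.8×0.02 + 24.8×0.80 = 26.674 sabins.
Required A₂ = 0.161·81.972/0.28 = 47.134 sabins.
Absorption to add: 47.134 − 26.674 = 20.460 sabins.
Net gain per m²: Δα = 0.83 − 0.06 = 0.77.
Area = ΔA/Δα = 20.460/0.77 = 26.6 m².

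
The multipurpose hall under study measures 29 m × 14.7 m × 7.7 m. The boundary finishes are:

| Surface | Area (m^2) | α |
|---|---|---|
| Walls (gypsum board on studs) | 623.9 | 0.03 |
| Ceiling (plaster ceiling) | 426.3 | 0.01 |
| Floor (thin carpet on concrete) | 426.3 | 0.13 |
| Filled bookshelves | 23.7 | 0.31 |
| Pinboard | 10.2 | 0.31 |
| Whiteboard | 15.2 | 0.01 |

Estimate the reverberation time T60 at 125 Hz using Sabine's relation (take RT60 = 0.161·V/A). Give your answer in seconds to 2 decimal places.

5.93 seconds

Equivalent absorption area: A = 623.9·0.03 + 426.3·0.01 + 426.3·0.13 + 23.7·0.31 + 10.2·0.31 + 15.2·0.01 = 89.060 m^2.
Volume V = 29 × 14.7 × 7.7 = 3282.51 m³.
T = 0.161 V/A = 0.161·3282.51/89.060 = 5.93 s.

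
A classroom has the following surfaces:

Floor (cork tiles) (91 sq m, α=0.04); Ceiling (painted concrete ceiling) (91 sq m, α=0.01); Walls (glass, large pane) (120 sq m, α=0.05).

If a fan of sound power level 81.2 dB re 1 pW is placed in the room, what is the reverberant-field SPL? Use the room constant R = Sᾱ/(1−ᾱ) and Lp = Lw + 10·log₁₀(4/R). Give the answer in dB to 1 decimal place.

76.8 dB

A = 10.550 sabins; S = 302.0 sq m.
ᾱ = 0.0349, so room constant R = A/(1−ᾱ) = 10.932 sq m.
Lp = Lw + 10 log₁₀(4/R) = 81.2 -4.37 = 76.8 dB.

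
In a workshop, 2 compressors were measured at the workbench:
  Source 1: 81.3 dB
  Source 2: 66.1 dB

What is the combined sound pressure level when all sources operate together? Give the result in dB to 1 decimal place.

Σ 10^(Lᵢ/10) = 1.39e+08.
Combined level = 10 log₁₀(1.39e+08) = 81.4 dB.

81.4 dB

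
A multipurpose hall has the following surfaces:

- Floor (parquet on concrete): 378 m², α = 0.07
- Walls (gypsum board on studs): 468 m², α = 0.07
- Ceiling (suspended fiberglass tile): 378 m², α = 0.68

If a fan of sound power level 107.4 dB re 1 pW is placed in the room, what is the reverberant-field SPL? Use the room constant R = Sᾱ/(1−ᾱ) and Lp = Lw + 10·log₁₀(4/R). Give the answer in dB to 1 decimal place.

Σ(Sᵢαᵢ) = 378×0.07 + 468×0.07 + 378×0.68 = 316.260; total area S = 1224.0 m².
ᾱ = 0.2584, so room constant R = A/(1−ᾱ) = 426.456 m².
Lp = Lw + 10 log₁₀(4/R) = 107.4 -20.28 = 87.1 dB.

87.1 dB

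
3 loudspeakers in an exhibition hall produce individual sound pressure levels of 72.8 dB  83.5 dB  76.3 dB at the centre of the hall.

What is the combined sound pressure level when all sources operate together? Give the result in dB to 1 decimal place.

84.6 dB

Σ 10^(Lᵢ/10) = 2.856e+08.
L_total = 10·log₁₀(2.856e+08) = 84.6 dB.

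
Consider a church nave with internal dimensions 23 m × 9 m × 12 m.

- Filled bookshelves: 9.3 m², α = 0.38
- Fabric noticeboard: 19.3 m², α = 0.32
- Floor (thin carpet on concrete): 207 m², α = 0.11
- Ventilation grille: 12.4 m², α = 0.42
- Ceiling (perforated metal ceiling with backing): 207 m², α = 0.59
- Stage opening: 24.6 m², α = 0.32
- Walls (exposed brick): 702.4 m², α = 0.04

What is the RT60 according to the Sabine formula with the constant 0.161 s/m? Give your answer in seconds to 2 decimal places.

2.04 seconds

A = Σ Sᵢαᵢ = 9.3·0.38 + 19.3·0.32 + 207·0.11 + 12.4·0.42 + 207·0.59 + 24.6·0.32 + 702.4·0.04 = 195.786 sabins.
Room volume: 2484 m³.
RT60 = 0.161 · V / A = 0.161 × 2484 / 195.786 = 2.04 s.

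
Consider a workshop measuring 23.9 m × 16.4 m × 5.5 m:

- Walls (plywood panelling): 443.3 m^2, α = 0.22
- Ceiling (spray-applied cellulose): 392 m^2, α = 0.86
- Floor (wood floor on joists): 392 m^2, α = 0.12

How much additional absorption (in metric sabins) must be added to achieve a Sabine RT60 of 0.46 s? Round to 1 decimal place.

272.8 sabins

Summing Sᵢαᵢ: 97.526 + 337.120 + 47.040 → A₁ = 481.686 sabins.
For T = 0.46 s, need A₂ = 0.161·V/T = 0.161·2155.78/0.46 = 754.523 sabins.
Additional absorption ΔA = 754.523 − 481.686 = 272.8 sabins.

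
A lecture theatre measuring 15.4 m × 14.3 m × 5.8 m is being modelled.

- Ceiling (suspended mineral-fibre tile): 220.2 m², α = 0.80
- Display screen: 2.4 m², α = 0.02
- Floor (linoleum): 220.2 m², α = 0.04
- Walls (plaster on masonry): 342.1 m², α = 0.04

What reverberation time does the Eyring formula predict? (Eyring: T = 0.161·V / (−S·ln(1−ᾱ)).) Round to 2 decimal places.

Total surface area S = 220.2 + 2.4 + 220.2 + 342.1 = 784.9 m².
Σ(Sᵢαᵢ) = 220.2·0.80 + 2.4·0.02 + 220.2·0.04 + 342.1·0.04 = 198.700.
Mean coefficient ᾱ = A/S = 0.2532.
Eyring denominator: −S ln(1−ᾱ) = 229.158.
V = 15.4 × 14.3 × 5.8 = 1277.276 m³.
RT60 = 0.161 × 1277.276 / 229.158 = 0.90 s.

0.90 seconds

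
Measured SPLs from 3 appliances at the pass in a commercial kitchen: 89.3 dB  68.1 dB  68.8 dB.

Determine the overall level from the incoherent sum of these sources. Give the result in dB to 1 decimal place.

Converting to relative power and adding: 10^(89.3/10) + 10^(68.1/10) + 10^(68.8/10) = 8.652e+08.
Combined level = 10 log₁₀(8.652e+08) = 89.4 dB.

89.4 dB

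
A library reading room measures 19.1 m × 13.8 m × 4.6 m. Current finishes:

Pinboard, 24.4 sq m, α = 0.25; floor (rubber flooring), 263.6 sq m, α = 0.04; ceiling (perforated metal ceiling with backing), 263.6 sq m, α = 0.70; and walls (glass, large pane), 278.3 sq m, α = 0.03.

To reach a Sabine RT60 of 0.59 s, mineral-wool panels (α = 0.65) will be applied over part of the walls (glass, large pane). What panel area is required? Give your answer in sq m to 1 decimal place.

195.7

Total absorption A₁ = 24.4*0.25 + 263.6*0.04 + 263.6*0.70 + 278.3*0.03
  = 6.100 + 10.544 + 184.520 + 8.349 = 209.513 sq m sabins.
Required A₂ = 0.161·1212.468/0.59 = 330.860 sabins.
ΔA needed = 330.860 − 209.513 = 121.347 sabins.
Each sq m of panel replacing the walls (glass, large pane) adds (0.65 − 0.03) = 0.62 sabins.
Panel area = 121.347 / 0.62 = 195.7 sq m.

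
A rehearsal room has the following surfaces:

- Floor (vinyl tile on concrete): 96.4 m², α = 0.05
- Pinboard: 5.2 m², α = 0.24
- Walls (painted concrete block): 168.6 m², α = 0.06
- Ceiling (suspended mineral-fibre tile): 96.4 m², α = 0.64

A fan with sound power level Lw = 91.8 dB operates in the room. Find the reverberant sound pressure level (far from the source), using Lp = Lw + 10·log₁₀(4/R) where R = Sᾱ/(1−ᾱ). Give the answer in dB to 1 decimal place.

Σ(Sᵢαᵢ) = 96.4·0.05 + 5.2·0.24 + 168.6·0.06 + 96.4·0.64 = 77.880; total area S = 366.6 m².
ᾱ = 77.880/366.6 = 0.2124; R = Sᾱ/(1−ᾱ) = 77.880/(1−0.2124) = 98.883 m².
Lp = Lw + 10 log₁₀(4/R) = 91.8 -13.93 = 77.9 dB.

77.9 dB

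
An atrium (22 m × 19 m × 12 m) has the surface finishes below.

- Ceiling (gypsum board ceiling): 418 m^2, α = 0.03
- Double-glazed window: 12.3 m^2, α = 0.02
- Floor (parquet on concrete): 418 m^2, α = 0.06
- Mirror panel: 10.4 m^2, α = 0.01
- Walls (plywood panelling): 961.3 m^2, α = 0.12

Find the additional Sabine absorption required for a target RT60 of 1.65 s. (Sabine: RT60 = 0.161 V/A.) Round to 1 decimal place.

Summing Sᵢαᵢ: 12.540 + 0.246 + 25.080 + 0.104 + 115.356 → A₁ = 153.326 sabins.
Target A₂ = 0.161·5016/1.65 = 489.440 sabins (V = 5016 m³).
Shortfall: 489.440 − 153.326 = 336.1 sabins.

336.1 sabins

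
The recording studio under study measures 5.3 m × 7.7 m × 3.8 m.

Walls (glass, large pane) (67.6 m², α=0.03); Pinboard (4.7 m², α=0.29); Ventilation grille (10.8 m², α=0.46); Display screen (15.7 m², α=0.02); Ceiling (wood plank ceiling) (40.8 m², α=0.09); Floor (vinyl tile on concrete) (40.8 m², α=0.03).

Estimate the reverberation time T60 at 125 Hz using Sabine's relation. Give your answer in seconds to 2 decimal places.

1.84 s

Equivalent absorption area: A = 67.6*0.03 + 4.7*0.29 + 10.8*0.46 + 15.7*0.02 + 40.8*0.09 + 40.8*0.03 = 13.569 m².
Room volume: 155.078 m³.
RT60 = 0.161 · V / A = 0.161 × 155.078 / 13.569 = 1.84 s.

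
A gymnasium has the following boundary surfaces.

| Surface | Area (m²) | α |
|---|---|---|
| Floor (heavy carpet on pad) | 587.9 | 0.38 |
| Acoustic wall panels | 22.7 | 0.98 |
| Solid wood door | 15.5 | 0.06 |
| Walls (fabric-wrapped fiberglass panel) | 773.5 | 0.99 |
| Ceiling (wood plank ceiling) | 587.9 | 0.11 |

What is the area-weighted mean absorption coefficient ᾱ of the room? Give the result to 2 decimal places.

0.54

Total surface area S = 1987.5 m².
A = 587.9*0.38 + 22.7*0.98 + 15.5*0.06 + 773.5*0.99 + 587.9*0.11 = 1077.012 sabins.
ᾱ = 1077.012 / 1987.5 = 0.54.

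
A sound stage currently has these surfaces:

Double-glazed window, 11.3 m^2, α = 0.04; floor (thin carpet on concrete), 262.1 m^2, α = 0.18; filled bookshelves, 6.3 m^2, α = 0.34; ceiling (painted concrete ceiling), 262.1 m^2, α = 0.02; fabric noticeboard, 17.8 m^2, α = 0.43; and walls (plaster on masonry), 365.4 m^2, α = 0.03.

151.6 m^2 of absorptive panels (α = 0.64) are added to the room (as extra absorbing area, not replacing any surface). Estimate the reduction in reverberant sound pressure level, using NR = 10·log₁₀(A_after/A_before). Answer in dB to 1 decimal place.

3.7 dB

Total absorption A_before = 11.3·0.04 + 262.1·0.18 + 6.3·0.34 + 262.1·0.02 + 17.8·0.43 + 365.4·0.03
  = 0.452 + 47.178 + 2.142 + 5.242 + 7.654 + 10.962 = 73.630 m^2 sabins.
Treatment contributes 151.6·0.64 = 97.024 sabins.
A_after = 73.630 + 97.024 = 170.654 sabins.
NR = 10·log₁₀(170.654/73.630) = 3.7 dB.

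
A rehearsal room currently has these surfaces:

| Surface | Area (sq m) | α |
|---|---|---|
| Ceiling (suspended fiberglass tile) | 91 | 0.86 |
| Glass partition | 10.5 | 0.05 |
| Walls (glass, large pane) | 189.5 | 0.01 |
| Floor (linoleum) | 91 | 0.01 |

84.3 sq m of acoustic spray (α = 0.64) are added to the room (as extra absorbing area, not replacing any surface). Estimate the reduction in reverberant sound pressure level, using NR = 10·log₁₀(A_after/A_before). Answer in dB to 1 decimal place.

Equivalent absorption area: A_before = 91*0.86 + 10.5*0.05 + 189.5*0.01 + 91*0.01 = 81.590 sq m.
Added absorption = 84.3 × 0.64 = 53.952 sabins.
A_after = 81.590 + 53.952 = 135.542 sabins.
NR = 10·log₁₀(135.542/81.590) = 2.2 dB.

2.2 dB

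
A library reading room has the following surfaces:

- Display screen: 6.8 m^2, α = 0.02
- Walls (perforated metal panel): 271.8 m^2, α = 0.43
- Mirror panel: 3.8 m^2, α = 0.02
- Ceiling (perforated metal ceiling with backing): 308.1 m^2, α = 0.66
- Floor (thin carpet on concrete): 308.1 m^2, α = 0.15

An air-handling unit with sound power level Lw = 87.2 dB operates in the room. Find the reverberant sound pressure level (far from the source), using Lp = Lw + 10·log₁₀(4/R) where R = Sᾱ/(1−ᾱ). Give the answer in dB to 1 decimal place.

A = 366.647 sabins; S = 898.6 m^2.
ᾱ = 0.4080, so room constant R = A/(1−ᾱ) = 619.336 m^2.
Lp = Lw + 10 log₁₀(4/R) = 87.2 -21.90 = 65.3 dB.

65.3 dB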